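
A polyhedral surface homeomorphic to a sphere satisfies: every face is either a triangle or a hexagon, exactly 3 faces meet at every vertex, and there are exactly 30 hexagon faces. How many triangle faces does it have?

Let x be the number of triangles; then F = 30 + x.
Edge–face incidences: 2E = 6·30 + 3·x = 180 + 3x.
Every vertex has degree 3, so 3V = 2E.
Euler: V − E + F = 2 ⇒ (2E)/3 − E + (30 + x) = 2.
Multiply by 6: 2·(2E) − 3·(2E) + 6·(30 + x) = 12, i.e. 180 + 6x − (180 + 3x) = 12.
Collecting terms: 3x = 12, so x = 4.
Then 2E = 180 + 3·4 = 192, so E = 96, V = 2E/3 = 64, F = 30 + 4 = 34.

4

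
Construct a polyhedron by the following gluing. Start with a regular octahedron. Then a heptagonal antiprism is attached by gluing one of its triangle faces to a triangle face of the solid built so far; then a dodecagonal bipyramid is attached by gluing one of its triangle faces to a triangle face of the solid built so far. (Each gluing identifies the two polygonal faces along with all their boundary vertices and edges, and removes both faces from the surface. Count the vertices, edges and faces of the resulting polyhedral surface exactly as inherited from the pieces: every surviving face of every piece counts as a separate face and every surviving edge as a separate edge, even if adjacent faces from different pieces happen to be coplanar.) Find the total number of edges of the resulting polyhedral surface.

A regular octahedron: V=6, E=12, F=8.
Attach a heptagonal antiprism (V=14, E=28, F=16) along a 3-gon: merge 3 vertices and 3 edges, delete both glued faces → V=17, E=37, F=22.
Attach a dodecagonal bipyramid (V=14, E=36, F=24) along a 3-gon: merge 3 vertices and 3 edges, delete both glued faces → V=28, E=70, F=44.
Check: V − E + F = 28 − 70 + 44 = 2.

70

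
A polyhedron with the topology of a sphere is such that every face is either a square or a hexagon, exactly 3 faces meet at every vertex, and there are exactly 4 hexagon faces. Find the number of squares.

Let x be the number of squares; then F = 4 + x.
Edge–face incidences: 2E = 6·4 + 4·x = 24 + 4x.
Every vertex has degree 3, so 3V = 2E.
Euler: V − E + F = 2 ⇒ (2E)/3 − E + (4 + x) = 2.
Multiply by 6: 2·(2E) − 3·(2E) + 6·(4 + x) = 12, i.e. 24 + 6x − (24 + 4x) = 12.
Collecting terms: 2x = 12, so x = 6.
Then 2E = 24 + 4·6 = 48, so E = 24, V = 2E/3 = 16, F = 4 + 6 = 10.

6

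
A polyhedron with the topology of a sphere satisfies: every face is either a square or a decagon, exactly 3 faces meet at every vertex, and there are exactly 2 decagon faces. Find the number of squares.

Let x be the number of squares; then F = 2 + x.
Edge–face incidences: 2E = 10·2 + 4·x = 20 + 4x.
Every vertex has degree 3, so 3V = 2E.
Euler: V − E + F = 2 ⇒ (2E)/3 − E + (2 + x) = 2.
Multiply by 6: 2·(2E) − 3·(2E) + 6·(2 + x) = 12, i.e. 12 + 6x − (20 + 4x) = 12.
Collecting terms: 2x − 8 = 12, so 2x = 20, so x = 10.
Then 2E = 20 + 4·10 = 60, so E = 30, V = 2E/3 = 20, F = 2 + 10 = 12.

10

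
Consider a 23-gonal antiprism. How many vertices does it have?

An antiprism on an n-gon has two n-gon caps and 2n triangles: V = 2·23 = 46, E = 4·23 = 92, F = 2·23 + 2 = 48.

46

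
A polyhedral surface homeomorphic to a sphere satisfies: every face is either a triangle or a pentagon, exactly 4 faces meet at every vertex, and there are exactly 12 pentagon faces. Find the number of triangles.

Let x be the number of triangles; then F = 12 + x.
Edge–face incidences: 2E = 5·12 + 3·x = 60 + 3x.
Every vertex has degree 4, so 4V = 2E.
Euler: V − E + F = 2 ⇒ (2E)/4 − E + (12 + x) = 2.
Multiply by 8: 2·(2E) − 4·(2E) + 8·(12 + x) = 16, i.e. 96 + 8x − 2·(60 + 3x) = 16.
Collecting terms: 2x − 24 = 16, so 2x = 40, so x = 20.
Then 2E = 60 + 3·20 = 120, so E = 60, V = 2E/4 = 30, F = 12 + 20 = 32.

20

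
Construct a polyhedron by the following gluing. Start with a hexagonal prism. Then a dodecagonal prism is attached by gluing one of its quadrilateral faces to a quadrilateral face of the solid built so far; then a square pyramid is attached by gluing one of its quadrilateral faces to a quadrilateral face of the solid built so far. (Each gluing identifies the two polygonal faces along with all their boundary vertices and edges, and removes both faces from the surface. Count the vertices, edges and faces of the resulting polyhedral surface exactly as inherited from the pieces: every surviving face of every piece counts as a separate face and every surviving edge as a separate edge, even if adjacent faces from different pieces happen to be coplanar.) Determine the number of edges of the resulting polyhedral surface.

54

A hexagonal prism: V=12, E=18, F=8.
Attach a dodecagonal prism (V=24, E=36, F=14) along a 4-gon: merge 4 vertices and 4 edges, delete both glued faces → V=32, E=50, F=20.
Attach a square pyramid (V=5, E=8, F=5) along a 4-gon: merge 4 vertices and 4 edges, delete both glued faces → V=33, E=54, F=23.
Check: V − E + F = 33 − 54 + 23 = 2.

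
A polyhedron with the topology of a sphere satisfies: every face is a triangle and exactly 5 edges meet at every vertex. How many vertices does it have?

12

Each face has 3 edges and each edge borders two faces, so 2E = 3F.
Each vertex has degree 5, so 5V = 2E and hence V = 3F/5.
Euler: V − E + F = 2 ⇒ (3F/5) − (3F/2) + F = 2.
Multiply by 10: (6 − 15 + 10)F = 20, i.e. 1F = 20.
So F = 20, E = 3·20/2 = 30, V = 3·20/5 = 12.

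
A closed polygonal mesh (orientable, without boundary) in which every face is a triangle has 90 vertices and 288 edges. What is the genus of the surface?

Every face is a triangle and each edge borders two faces, so 3F = 2·288, giving F = 192.
χ = V − E + F = 90 − 288 + 192 = -6.
For a closed orientable surface χ = 2 − 2g, so g = (2 − (-6))/2 = 4.

4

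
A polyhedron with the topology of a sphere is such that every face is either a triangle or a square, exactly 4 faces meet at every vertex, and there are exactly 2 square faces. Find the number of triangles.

Let x be the number of triangles; then F = 2 + x.
Edge–face incidences: 2E = 4·2 + 3·x = 8 + 3x.
Every vertex has degree 4, so 4V = 2E.
Euler: V − E + F = 2 ⇒ (2E)/4 − E + (2 + x) = 2.
Multiply by 8: 2·(2E) − 4·(2E) + 8·(2 + x) = 16, i.e. 16 + 8x − 2·(8 + 3x) = 16.
Collecting terms: 2x = 16, so x = 8.
Then 2E = 8 + 3·8 = 32, so E = 16, V = 2E/4 = 8, F = 2 + 8 = 10.

8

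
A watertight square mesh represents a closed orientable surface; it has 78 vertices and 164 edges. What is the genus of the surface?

Every face is a square and each edge borders two faces, so 4F = 2·164, giving F = 82.
χ = V − E + F = 78 − 164 + 82 = -4.
For a closed orientable surface χ = 2 − 2g, so g = (2 − (-4))/2 = 3.

3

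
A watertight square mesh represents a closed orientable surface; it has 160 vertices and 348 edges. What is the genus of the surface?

8

Every face is a square and each edge borders two faces, so 4F = 2·348, giving F = 174.
χ = V − E + F = 160 − 348 + 174 = -14.
For a closed orientable surface χ = 2 − 2g, so g = (2 − (-14))/2 = 8.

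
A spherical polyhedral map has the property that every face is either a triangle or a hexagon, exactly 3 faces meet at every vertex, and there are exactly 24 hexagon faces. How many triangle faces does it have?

4

Let x be the number of triangles; then F = 24 + x.
Edge–face incidences: 2E = 6·24 + 3·x = 144 + 3x.
Every vertex has degree 3, so 3V = 2E.
Euler: V − E + F = 2 ⇒ (2E)/3 − E + (24 + x) = 2.
Multiply by 6: 2·(2E) − 3·(2E) + 6·(24 + x) = 12, i.e. 144 + 6x − (144 + 3x) = 12.
Collecting terms: 3x = 12, so x = 4.
Then 2E = 144 + 3·4 = 156, so E = 78, V = 2E/3 = 52, F = 24 + 4 = 28.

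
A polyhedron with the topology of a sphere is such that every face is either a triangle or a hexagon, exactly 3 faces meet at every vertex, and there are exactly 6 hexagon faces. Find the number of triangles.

Let x be the number of triangles; then F = 6 + x.
Edge–face incidences: 2E = 6·6 + 3·x = 36 + 3x.
Every vertex has degree 3, so 3V = 2E.
Euler: V − E + F = 2 ⇒ (2E)/3 − E + (6 + x) = 2.
Multiply by 6: 2·(2E) − 3·(2E) + 6·(6 + x) = 12, i.e. 36 + 6x − (36 + 3x) = 12.
Collecting terms: 3x = 12, so x = 4.
Then 2E = 36 + 3·4 = 48, so E = 24, V = 2E/3 = 16, F = 6 + 4 = 10.

4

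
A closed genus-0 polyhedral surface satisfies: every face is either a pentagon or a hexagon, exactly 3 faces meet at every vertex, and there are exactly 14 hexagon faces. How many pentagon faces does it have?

Let x be the number of pentagons; then F = 14 + x.
Edge–face incidences: 2E = 6·14 + 5·x = 84 + 5x.
Every vertex has degree 3, so 3V = 2E.
Euler: V − E + F = 2 ⇒ (2E)/3 − E + (14 + x) = 2.
Multiply by 6: 2·(2E) − 3·(2E) + 6·(14 + x) = 12, i.e. 84 + 6x − (84 + 5x) = 12.
Collecting terms: x = 12.
Then 2E = 84 + 5·12 = 144, so E = 72, V = 2E/3 = 48, F = 14 + 12 = 26.

12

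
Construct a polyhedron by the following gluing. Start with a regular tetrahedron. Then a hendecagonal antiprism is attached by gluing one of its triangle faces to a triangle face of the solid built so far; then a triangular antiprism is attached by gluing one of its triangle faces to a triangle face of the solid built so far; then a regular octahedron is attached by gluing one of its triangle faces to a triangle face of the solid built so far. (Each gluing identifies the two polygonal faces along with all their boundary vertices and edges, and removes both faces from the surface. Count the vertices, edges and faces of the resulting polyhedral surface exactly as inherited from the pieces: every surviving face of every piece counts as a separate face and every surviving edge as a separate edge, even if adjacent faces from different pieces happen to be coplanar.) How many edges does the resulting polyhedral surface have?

65

A regular tetrahedron: V=4, E=6, F=4.
Attach a hendecagonal antiprism (V=22, E=44, F=24) along a 3-gon: merge 3 vertices and 3 edges, delete both glued faces → V=23, E=47, F=26.
Attach a triangular antiprism (V=6, E=12, F=8) along a 3-gon: merge 3 vertices and 3 edges, delete both glued faces → V=26, E=56, F=32.
Attach a regular octahedron (V=6, E=12, F=8) along a 3-gon: merge 3 vertices and 3 edges, delete both glued faces → V=29, E=65, F=38.
Check: V − E + F = 29 − 65 + 38 = 2.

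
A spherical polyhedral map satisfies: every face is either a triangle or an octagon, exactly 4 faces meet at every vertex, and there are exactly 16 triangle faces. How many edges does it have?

Let x be the number of octagons; then F = 16 + x.
Edge–face incidences: 2E = 3·16 + 8·x = 48 + 8x.
Every vertex has degree 4, so 4V = 2E.
Euler: V − E + F = 2 ⇒ (2E)/4 − E + (16 + x) = 2.
Multiply by 8: 2·(2E) − 4·(2E) + 8·(16 + x) = 16, i.e. 128 + 8x − 2·(48 + 8x) = 16.
Collecting terms: −8x + 32 = 16, so −8x = −16, so x = 2.
Then 2E = 48 + 8·2 = 64, so E = 32, V = 2E/4 = 16, F = 16 + 2 = 18.

32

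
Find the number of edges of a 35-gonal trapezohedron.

The n-trapezohedron (dual of the n-antiprism) has V = 2·35 + 2 = 72, E = 4·35 = 140, F = 2·35 = 70.

140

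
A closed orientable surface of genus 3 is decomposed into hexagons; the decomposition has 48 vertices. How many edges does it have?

78

χ = 2 − 2·3 = -4, and every face is a hexagon so 6F = 2E.
V − E + F = -4 with E = 6F/2 gives 48 − (6/2 − 1)·F = -4, so F = 26 and E = 78.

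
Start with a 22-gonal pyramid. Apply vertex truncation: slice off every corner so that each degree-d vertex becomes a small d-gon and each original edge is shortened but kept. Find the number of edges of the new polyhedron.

The base solid has V = 23, E = 44, F = 23.
Truncation replaces each original edge-end by a new vertex, so V′ = 2E = 88.
Each original edge survives, and each old vertex of degree d contributes d new edges; summing degrees gives Σd = 2E, so E′ = E + 2E = 3E = 132.
Each original face survives and each original vertex becomes one new face: F′ = F + V = 46.

132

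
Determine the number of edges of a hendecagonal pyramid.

A pyramid on an n-gon base has one n-gon and n triangles: V = 11 + 1 = 12, E = 2·11 = 22, F = 11 + 1 = 12.
Check: V − E + F = 12 − 22 + 12 = 2.

22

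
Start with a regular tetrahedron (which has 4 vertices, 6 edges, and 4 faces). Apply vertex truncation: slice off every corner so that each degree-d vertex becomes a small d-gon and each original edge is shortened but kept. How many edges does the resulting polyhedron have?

18

Truncation replaces each original edge-end by a new vertex, so V′ = 2E = 12.
Each original edge survives, and each old vertex of degree d contributes d new edges; summing degrees gives Σd = 2E, so E′ = E + 2E = 3E = 18.
Each original face survives and each original vertex becomes one new face: F′ = F + V = 8.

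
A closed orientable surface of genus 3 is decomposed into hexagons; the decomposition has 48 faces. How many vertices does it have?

92

χ = 2 − 2·3 = -4, and every face is a hexagon so 6F = 2E.
E = 6·48/2 = 144. Then V = -4 + E − F = -4 + 144 − 48 = 92.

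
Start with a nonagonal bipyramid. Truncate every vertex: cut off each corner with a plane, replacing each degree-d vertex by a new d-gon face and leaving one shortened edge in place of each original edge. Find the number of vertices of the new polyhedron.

The base solid has V = 11, E = 27, F = 18.
Truncation replaces each original edge-end by a new vertex, so V′ = 2E = 54.
Each original edge survives, and each old vertex of degree d contributes d new edges; summing degrees gives Σd = 2E, so E′ = E + 2E = 3E = 81.
Each original face survives and each original vertex becomes one new face: F′ = F + V = 29.

54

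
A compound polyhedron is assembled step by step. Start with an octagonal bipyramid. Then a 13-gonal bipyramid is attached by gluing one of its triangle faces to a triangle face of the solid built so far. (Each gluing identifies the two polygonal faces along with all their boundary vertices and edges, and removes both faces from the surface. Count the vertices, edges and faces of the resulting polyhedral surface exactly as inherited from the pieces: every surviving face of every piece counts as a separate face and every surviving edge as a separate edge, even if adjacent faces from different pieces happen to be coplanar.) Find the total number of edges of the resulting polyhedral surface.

An octagonal bipyramid: V=10, E=24, F=16.
Attach a 13-gonal bipyramid (V=15, E=39, F=26) along a 3-gon: merge 3 vertices and 3 edges, delete both glued faces → V=22, E=60, F=40.
Check: V − E + F = 22 − 60 + 40 = 2.

60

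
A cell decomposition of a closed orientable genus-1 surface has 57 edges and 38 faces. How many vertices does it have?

19

For a closed orientable surface of genus 1, χ = 2 − 2·1 = 0.
V = 0 + E − F = 0 + 57 − 38 = 19.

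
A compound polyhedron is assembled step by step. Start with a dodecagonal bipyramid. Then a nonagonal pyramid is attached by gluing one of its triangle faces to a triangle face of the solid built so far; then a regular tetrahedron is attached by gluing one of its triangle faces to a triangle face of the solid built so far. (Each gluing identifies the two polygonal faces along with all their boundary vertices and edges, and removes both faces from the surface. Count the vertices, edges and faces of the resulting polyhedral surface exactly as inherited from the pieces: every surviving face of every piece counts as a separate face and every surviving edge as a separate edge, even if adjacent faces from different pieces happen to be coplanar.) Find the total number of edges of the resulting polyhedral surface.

54

A dodecagonal bipyramid: V=14, E=36, F=24.
Attach a nonagonal pyramid (V=10, E=18, F=10) along a 3-gon: merge 3 vertices and 3 edges, delete both glued faces → V=21, E=51, F=32.
Attach a regular tetrahedron (V=4, E=6, F=4) along a 3-gon: merge 3 vertices and 3 edges, delete both glued faces → V=22, E=54, F=34.
Check: V − E + F = 22 − 54 + 34 = 2.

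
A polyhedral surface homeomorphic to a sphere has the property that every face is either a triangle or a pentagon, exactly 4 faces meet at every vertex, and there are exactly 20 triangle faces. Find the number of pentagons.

Let x be the number of pentagons; then F = 20 + x.
Edge–face incidences: 2E = 3·20 + 5·x = 60 + 5x.
Every vertex has degree 4, so 4V = 2E.
Euler: V − E + F = 2 ⇒ (2E)/4 − E + (20 + x) = 2.
Multiply by 8: 2·(2E) − 4·(2E) + 8·(20 + x) = 16, i.e. 160 + 8x − 2·(60 + 5x) = 16.
Collecting terms: −2x + 40 = 16, so −2x = −24, so x = 12.
Then 2E = 60 + 5·12 = 120, so E = 60, V = 2E/4 = 30, F = 20 + 12 = 32.

12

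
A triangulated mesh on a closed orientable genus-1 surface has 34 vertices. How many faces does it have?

χ = 2 − 2·1 = 0, and every face is a triangle so 3F = 2E.
V − E + F = 0 with E = 3F/2 gives 34 − (3/2 − 1)·F = 0, so F = 68 and E = 102.

68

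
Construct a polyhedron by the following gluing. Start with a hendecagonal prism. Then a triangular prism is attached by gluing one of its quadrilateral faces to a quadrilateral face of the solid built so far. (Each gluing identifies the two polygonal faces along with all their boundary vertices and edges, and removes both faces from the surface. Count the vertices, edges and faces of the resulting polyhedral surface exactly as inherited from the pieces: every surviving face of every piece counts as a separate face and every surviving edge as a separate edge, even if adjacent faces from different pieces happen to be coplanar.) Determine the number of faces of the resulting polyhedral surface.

16

A hendecagonal prism: V=22, E=33, F=13.
Attach a triangular prism (V=6, E=9, F=5) along a 4-gon: merge 4 vertices and 4 edges, delete both glued faces → V=24, E=38, F=16.
Check: V − E + F = 24 − 38 + 16 = 2.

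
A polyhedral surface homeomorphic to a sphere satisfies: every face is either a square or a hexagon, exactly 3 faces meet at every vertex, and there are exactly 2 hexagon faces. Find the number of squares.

6

Let x be the number of squares; then F = 2 + x.
Edge–face incidences: 2E = 6·2 + 4·x = 12 + 4x.
Every vertex has degree 3, so 3V = 2E.
Euler: V − E + F = 2 ⇒ (2E)/3 − E + (2 + x) = 2.
Multiply by 6: 2·(2E) − 3·(2E) + 6·(2 + x) = 12, i.e. 12 + 6x − (12 + 4x) = 12.
Collecting terms: 2x = 12, so x = 6.
Then 2E = 12 + 4·6 = 36, so E = 18, V = 2E/3 = 12, F = 2 + 6 = 8.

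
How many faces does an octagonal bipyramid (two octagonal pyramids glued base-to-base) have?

16

A bipyramid over an n-gon has 2n triangular faces and n + 2 vertices: V = 8 + 2 = 10, E = 3·8 = 24, F = 2·8 = 16.
Check: V − E + F = 10 − 24 + 16 = 2.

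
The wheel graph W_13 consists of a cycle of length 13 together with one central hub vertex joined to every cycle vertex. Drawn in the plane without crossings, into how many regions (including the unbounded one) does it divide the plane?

W_13 has V = 13 + 1 = 14 vertices and E = 2·13 = 26 edges.
By Euler's formula F = 2 − V + E = 2 − 14 + 26 = 14.

14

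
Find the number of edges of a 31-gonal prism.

93

A prism on an n-gon has two n-gon bases and n rectangular sides: V = 2·31 = 62, E = 3·31 = 93, F = 31 + 2 = 33.
Check: V − E + F = 62 − 93 + 33 = 2.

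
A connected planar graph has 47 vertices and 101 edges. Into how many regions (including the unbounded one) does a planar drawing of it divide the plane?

Euler's formula for a connected plane graph: V − E + F = 2, so F = 2 − 47 + 101 = 56.

56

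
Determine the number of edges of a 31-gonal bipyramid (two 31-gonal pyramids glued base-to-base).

93

A bipyramid over an n-gon has 2n triangular faces and n + 2 vertices: V = 31 + 2 = 33, E = 3·31 = 93, F = 2·31 = 62.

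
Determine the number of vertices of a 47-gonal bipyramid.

49

A bipyramid over an n-gon has 2n triangular faces and n + 2 vertices: V = 47 + 2 = 49, E = 3·47 = 141, F = 2·47 = 94.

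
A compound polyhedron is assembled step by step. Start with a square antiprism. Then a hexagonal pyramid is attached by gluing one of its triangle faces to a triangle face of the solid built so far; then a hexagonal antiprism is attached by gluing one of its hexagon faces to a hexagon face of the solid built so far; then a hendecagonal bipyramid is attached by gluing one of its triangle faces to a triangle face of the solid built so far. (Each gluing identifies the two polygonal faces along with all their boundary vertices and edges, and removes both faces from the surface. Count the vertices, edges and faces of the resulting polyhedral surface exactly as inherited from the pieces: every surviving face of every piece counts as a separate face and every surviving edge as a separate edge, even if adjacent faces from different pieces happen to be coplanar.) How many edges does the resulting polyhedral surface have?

73

A square antiprism: V=8, E=16, F=10.
Attach a hexagonal pyramid (V=7, E=12, F=7) along a 3-gon: merge 3 vertices and 3 edges, delete both glued faces → V=12, E=25, F=15.
Attach a hexagonal antiprism (V=12, E=24, F=14) along a 6-gon: merge 6 vertices and 6 edges, delete both glued faces → V=18, E=43, F=27.
Attach a hendecagonal bipyramid (V=13, E=33, F=22) along a 3-gon: merge 3 vertices and 3 edges, delete both glued faces → V=28, E=73, F=47.
Check: V − E + F = 28 − 73 + 47 = 2.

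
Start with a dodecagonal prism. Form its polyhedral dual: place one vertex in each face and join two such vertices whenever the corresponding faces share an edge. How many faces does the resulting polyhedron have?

The base solid has V = 24, E = 36, F = 14.
The dual swaps V and F and preserves E: V′ = F = 14, E′ = E = 36, F′ = V = 24.

24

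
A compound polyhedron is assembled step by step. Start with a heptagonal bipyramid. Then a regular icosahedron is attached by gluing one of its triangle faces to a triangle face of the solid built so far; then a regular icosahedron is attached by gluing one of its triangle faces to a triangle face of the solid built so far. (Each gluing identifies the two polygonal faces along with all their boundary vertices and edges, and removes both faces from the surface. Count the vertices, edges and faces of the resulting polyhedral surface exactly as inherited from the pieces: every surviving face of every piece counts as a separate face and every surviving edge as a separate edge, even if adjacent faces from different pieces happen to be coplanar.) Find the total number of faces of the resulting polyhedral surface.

A heptagonal bipyramid: V=9, E=21, F=14.
Attach a regular icosahedron (V=12, E=30, F=20) along a 3-gon: merge 3 vertices and 3 edges, delete both glued faces → V=18, E=48, F=32.
Attach a regular icosahedron (V=12, E=30, F=20) along a 3-gon: merge 3 vertices and 3 edges, delete both glued faces → V=27, E=75, F=50.
Check: V − E + F = 27 − 75 + 50 = 2.

50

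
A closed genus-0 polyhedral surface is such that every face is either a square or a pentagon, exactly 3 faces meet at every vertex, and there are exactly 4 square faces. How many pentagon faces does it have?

Let x be the number of pentagons; then F = 4 + x.
Edge–face incidences: 2E = 4·4 + 5·x = 16 + 5x.
Every vertex has degree 3, so 3V = 2E.
Euler: V − E + F = 2 ⇒ (2E)/3 − E + (4 + x) = 2.
Multiply by 6: 2·(2E) − 3·(2E) + 6·(4 + x) = 12, i.e. 24 + 6x − (16 + 5x) = 12.
Collecting terms: x + 8 = 12, so x = 4.
Then 2E = 16 + 5·4 = 36, so E = 18, V = 2E/3 = 12, F = 4 + 4 = 8.

4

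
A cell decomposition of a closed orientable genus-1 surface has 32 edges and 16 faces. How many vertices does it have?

16

For a closed orientable surface of genus 1, χ = 2 − 2·1 = 0.
V = 0 + E − F = 0 + 32 − 16 = 16.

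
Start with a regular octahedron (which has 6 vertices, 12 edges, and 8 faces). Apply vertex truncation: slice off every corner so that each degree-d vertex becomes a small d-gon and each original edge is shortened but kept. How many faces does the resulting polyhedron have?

Truncation replaces each original edge-end by a new vertex, so V′ = 2E = 24.
Each original edge survives, and each old vertex of degree d contributes d new edges; summing degrees gives Σd = 2E, so E′ = E + 2E = 3E = 36.
Each original face survives and each original vertex becomes one new face: F′ = F + V = 14.

14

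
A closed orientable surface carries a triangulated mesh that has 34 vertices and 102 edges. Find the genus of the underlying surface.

Every face is a triangle and each edge borders two faces, so 3F = 2·102, giving F = 68.
χ = V − E + F = 34 − 102 + 68 = 0.
For a closed orientable surface χ = 2 − 2g, so g = (2 − (0))/2 = 1.

1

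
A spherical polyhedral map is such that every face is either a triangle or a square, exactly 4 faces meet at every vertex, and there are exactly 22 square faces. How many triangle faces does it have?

8

Let x be the number of triangles; then F = 22 + x.
Edge–face incidences: 2E = 4·22 + 3·x = 88 + 3x.
Every vertex has degree 4, so 4V = 2E.
Euler: V − E + F = 2 ⇒ (2E)/4 − E + (22 + x) = 2.
Multiply by 8: 2·(2E) − 4·(2E) + 8·(22 + x) = 16, i.e. 176 + 8x − 2·(88 + 3x) = 16.
Collecting terms: 2x = 16, so x = 8.
Then 2E = 88 + 3·8 = 112, so E = 56, V = 2E/4 = 28, F = 22 + 8 = 30.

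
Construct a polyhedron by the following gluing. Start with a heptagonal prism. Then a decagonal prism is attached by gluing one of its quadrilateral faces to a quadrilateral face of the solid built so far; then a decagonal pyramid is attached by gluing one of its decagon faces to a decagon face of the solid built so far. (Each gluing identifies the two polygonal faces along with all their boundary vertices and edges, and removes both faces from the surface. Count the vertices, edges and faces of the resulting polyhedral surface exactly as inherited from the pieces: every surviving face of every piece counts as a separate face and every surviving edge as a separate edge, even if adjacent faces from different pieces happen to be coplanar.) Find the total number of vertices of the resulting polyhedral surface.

A heptagonal prism: V=14, E=21, F=9.
Attach a decagonal prism (V=20, E=30, F=12) along a 4-gon: merge 4 vertices and 4 edges, delete both glued faces → V=30, E=47, F=19.
Attach a decagonal pyramid (V=11, E=20, F=11) along a 10-gon: merge 10 vertices and 10 edges, delete both glued faces → V=31, E=57, F=28.
Check: V − E + F = 31 − 57 + 28 = 2.

31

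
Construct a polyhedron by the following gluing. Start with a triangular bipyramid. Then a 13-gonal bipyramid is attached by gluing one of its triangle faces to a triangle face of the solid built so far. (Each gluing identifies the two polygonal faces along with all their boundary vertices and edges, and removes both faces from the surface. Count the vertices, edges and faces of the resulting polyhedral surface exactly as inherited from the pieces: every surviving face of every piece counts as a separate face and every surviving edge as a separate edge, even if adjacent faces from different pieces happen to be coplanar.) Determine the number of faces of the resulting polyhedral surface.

30

A triangular bipyramid: V=5, E=9, F=6.
Attach a 13-gonal bipyramid (V=15, E=39, F=26) along a 3-gon: merge 3 vertices and 3 edges, delete both glued faces → V=17, E=45, F=30.
Check: V − E + F = 17 − 45 + 30 = 2.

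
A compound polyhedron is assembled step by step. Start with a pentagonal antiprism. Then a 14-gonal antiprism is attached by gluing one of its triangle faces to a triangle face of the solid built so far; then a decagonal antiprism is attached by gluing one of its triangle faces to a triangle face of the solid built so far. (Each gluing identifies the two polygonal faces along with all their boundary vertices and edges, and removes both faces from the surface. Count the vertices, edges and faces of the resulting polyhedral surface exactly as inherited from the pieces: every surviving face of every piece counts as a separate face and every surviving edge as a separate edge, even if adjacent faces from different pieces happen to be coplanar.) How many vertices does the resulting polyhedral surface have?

52

A pentagonal antiprism: V=10, E=20, F=12.
Attach a 14-gonal antiprism (V=28, E=56, F=30) along a 3-gon: merge 3 vertices and 3 edges, delete both glued faces → V=35, E=73, F=40.
Attach a decagonal antiprism (V=20, E=40, F=22) along a 3-gon: merge 3 vertices and 3 edges, delete both glued faces → V=52, E=110, F=60.
Check: V − E + F = 52 − 110 + 60 = 2.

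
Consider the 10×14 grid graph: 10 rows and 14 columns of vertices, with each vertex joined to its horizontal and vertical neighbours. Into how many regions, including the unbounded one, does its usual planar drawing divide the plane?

118

The grid has V = 10·14 = 140 vertices and E = 10·13 + 14·9 = 256 edges.
F = 2 − V + E = 2 − 140 + 256 = 118.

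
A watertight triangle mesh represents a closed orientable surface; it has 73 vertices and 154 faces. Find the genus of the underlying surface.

Every face is a triangle, so 2E = 3·154 = 462, giving E = 231.
χ = V − E + F = 73 − 231 + 154 = -4.
For a closed orientable surface χ = 2 − 2g, so g = (2 − (-4))/2 = 3.

3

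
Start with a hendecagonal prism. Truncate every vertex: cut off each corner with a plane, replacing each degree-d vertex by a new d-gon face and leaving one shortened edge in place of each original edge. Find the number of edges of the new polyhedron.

99

The base solid has V = 22, E = 33, F = 13.
Truncation replaces each original edge-end by a new vertex, so V′ = 2E = 66.
Each original edge survives, and each old vertex of degree d contributes d new edges; summing degrees gives Σd = 2E, so E′ = E + 2E = 3E = 99.
Each original face survives and each original vertex becomes one new face: F′ = F + V = 35.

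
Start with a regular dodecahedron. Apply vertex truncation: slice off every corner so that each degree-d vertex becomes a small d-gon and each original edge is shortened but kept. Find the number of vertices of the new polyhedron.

60

The base solid has V = 20, E = 30, F = 12.
Truncation replaces each original edge-end by a new vertex, so V′ = 2E = 60.
Each original edge survives, and each old vertex of degree d contributes d new edges; summing degrees gives Σd = 2E, so E′ = E + 2E = 3E = 90.
Each original face survives and each original vertex becomes one new face: F′ = F + V = 32.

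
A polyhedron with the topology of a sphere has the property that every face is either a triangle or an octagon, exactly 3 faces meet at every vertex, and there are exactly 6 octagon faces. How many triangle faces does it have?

8

Let x be the number of triangles; then F = 6 + x.
Edge–face incidences: 2E = 8·6 + 3·x = 48 + 3x.
Every vertex has degree 3, so 3V = 2E.
Euler: V − E + F = 2 ⇒ (2E)/3 − E + (6 + x) = 2.
Multiply by 6: 2·(2E) − 3·(2E) + 6·(6 + x) = 12, i.e. 36 + 6x − (48 + 3x) = 12.
Collecting terms: 3x − 12 = 12, so 3x = 24, so x = 8.
Then 2E = 48 + 3·8 = 72, so E = 36, V = 2E/3 = 24, F = 6 + 8 = 14.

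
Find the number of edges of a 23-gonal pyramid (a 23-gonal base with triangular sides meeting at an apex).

46

A pyramid on an n-gon base has one n-gon and n triangles: V = 23 + 1 = 24, E = 2·23 = 46, F = 23 + 1 = 24.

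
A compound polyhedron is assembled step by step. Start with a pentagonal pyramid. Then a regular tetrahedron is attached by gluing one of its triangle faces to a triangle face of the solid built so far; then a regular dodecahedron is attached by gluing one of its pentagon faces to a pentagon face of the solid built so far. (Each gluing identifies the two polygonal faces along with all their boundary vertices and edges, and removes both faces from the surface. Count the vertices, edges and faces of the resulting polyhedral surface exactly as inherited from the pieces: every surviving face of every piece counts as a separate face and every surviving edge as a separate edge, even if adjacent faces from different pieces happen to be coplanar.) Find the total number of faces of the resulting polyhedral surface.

18

A pentagonal pyramid: V=6, E=10, F=6.
Attach a regular tetrahedron (V=4, E=6, F=4) along a 3-gon: merge 3 vertices and 3 edges, delete both glued faces → V=7, E=13, F=8.
Attach a regular dodecahedron (V=20, E=30, F=12) along a 5-gon: merge 5 vertices and 5 edges, delete both glued faces → V=22, E=38, F=18.
Check: V − E + F = 22 − 38 + 18 = 2.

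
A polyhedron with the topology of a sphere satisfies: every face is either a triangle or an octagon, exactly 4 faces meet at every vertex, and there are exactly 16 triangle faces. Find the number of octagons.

Let x be the number of octagons; then F = 16 + x.
Edge–face incidences: 2E = 3·16 + 8·x = 48 + 8x.
Every vertex has degree 4, so 4V = 2E.
Euler: V − E + F = 2 ⇒ (2E)/4 − E + (16 + x) = 2.
Multiply by 8: 2·(2E) − 4·(2E) + 8·(16 + x) = 16, i.e. 128 + 8x − 2·(48 + 8x) = 16.
Collecting terms: −8x + 32 = 16, so −8x = −16, so x = 2.
Then 2E = 48 + 8·2 = 64, so E = 32, V = 2E/4 = 16, F = 16 + 2 = 18.

2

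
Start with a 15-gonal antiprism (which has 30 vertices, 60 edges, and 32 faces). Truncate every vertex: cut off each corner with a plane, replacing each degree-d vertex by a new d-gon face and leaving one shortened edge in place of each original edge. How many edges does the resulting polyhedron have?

Truncation replaces each original edge-end by a new vertex, so V′ = 2E = 120.
Each original edge survives, and each old vertex of degree d contributes d new edges; summing degrees gives Σd = 2E, so E′ = E + 2E = 3E = 180.
Each original face survives and each original vertex becomes one new face: F′ = F + V = 62.

180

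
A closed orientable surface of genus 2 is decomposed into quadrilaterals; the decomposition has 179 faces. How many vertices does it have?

χ = 2 − 2·2 = -2, and every face is a square so 4F = 2E.
E = 4·179/2 = 358. Then V = -2 + E − F = -2 + 358 − 179 = 177.

177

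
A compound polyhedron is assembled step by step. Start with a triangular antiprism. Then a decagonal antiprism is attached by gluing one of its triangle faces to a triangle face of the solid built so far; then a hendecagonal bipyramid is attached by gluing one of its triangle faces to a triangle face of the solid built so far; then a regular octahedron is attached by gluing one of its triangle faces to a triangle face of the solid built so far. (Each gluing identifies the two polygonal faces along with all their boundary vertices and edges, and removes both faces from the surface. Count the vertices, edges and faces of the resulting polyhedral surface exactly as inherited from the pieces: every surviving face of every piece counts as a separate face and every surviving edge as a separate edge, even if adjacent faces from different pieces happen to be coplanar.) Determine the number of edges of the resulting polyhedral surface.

A triangular antiprism: V=6, E=12, F=8.
Attach a decagonal antiprism (V=20, E=40, F=22) along a 3-gon: merge 3 vertices and 3 edges, delete both glued faces → V=23, E=49, F=28.
Attach a hendecagonal bipyramid (V=13, E=33, F=22) along a 3-gon: merge 3 vertices and 3 edges, delete both glued faces → V=33, E=79, F=48.
Attach a regular octahedron (V=6, E=12, F=8) along a 3-gon: merge 3 vertices and 3 edges, delete both glued faces → V=36, E=88, F=54.
Check: V − E + F = 36 − 88 + 54 = 2.

88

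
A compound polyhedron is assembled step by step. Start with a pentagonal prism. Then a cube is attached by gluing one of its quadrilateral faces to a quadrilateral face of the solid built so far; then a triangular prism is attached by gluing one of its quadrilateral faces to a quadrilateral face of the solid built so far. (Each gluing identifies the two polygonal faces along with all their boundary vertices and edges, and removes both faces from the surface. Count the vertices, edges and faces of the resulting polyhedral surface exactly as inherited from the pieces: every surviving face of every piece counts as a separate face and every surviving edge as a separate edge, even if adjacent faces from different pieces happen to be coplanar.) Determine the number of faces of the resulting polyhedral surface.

A pentagonal prism: V=10, E=15, F=7.
Attach a cube (V=8, E=12, F=6) along a 4-gon: merge 4 vertices and 4 edges, delete both glued faces → V=14, E=23, F=11.
Attach a triangular prism (V=6, E=9, F=5) along a 4-gon: merge 4 vertices and 4 edges, delete both glued faces → V=16, E=28, F=14.
Check: V − E + F = 16 − 28 + 14 = 2.

14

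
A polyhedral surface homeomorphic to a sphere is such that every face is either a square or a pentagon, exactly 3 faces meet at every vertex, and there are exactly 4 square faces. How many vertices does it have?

Let x be the number of pentagons; then F = 4 + x.
Edge–face incidences: 2E = 4·4 + 5·x = 16 + 5x.
Every vertex has degree 3, so 3V = 2E.
Euler: V − E + F = 2 ⇒ (2E)/3 − E + (4 + x) = 2.
Multiply by 6: 2·(2E) − 3·(2E) + 6·(4 + x) = 12, i.e. 24 + 6x − (16 + 5x) = 12.
Collecting terms: x + 8 = 12, so x = 4.
Then 2E = 16 + 5·4 = 36, so E = 18, V = 2E/3 = 12, F = 4 + 4 = 8.

12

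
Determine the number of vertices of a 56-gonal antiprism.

112

An antiprism on an n-gon has two n-gon caps and 2n triangles: V = 2·56 = 112, E = 4·56 = 224, F = 2·56 + 2 = 114.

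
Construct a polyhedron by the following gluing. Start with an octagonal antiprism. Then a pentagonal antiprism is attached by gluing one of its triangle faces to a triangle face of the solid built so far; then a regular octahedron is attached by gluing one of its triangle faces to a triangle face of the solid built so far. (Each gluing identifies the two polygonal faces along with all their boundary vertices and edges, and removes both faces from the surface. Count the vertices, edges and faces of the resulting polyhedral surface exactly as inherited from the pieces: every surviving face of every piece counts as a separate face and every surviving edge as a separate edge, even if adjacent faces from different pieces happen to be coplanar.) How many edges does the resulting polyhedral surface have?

An octagonal antiprism: V=16, E=32, F=18.
Attach a pentagonal antiprism (V=10, E=20, F=12) along a 3-gon: merge 3 vertices and 3 edges, delete both glued faces → V=23, E=49, F=28.
Attach a regular octahedron (V=6, E=12, F=8) along a 3-gon: merge 3 vertices and 3 edges, delete both glued faces → V=26, E=58, F=34.
Check: V − E + F = 26 − 58 + 34 = 2.

58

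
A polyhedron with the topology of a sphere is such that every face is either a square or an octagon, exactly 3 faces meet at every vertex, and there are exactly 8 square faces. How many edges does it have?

24

Let x be the number of octagons; then F = 8 + x.
Edge–face incidences: 2E = 4·8 + 8·x = 32 + 8x.
Every vertex has degree 3, so 3V = 2E.
Euler: V − E + F = 2 ⇒ (2E)/3 − E + (8 + x) = 2.
Multiply by 6: 2·(2E) − 3·(2E) + 6·(8 + x) = 12, i.e. 48 + 6x − (32 + 8x) = 12.
Collecting terms: −2x + 16 = 12, so −2x = −4, so x = 2.
Then 2E = 32 + 8·2 = 48, so E = 24, V = 2E/3 = 16, F = 8 + 2 = 10.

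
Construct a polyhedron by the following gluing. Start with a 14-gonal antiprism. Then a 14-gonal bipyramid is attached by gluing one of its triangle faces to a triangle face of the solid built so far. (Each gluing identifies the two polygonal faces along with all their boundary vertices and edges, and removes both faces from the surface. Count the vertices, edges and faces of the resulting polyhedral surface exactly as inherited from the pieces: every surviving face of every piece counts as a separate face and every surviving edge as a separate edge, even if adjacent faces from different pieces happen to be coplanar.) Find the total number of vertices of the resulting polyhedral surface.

41

A 14-gonal antiprism: V=28, E=56, F=30.
Attach a 14-gonal bipyramid (V=16, E=42, F=28) along a 3-gon: merge 3 vertices and 3 edges, delete both glued faces → V=41, E=95, F=56.
Check: V − E + F = 41 − 95 + 56 = 2.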